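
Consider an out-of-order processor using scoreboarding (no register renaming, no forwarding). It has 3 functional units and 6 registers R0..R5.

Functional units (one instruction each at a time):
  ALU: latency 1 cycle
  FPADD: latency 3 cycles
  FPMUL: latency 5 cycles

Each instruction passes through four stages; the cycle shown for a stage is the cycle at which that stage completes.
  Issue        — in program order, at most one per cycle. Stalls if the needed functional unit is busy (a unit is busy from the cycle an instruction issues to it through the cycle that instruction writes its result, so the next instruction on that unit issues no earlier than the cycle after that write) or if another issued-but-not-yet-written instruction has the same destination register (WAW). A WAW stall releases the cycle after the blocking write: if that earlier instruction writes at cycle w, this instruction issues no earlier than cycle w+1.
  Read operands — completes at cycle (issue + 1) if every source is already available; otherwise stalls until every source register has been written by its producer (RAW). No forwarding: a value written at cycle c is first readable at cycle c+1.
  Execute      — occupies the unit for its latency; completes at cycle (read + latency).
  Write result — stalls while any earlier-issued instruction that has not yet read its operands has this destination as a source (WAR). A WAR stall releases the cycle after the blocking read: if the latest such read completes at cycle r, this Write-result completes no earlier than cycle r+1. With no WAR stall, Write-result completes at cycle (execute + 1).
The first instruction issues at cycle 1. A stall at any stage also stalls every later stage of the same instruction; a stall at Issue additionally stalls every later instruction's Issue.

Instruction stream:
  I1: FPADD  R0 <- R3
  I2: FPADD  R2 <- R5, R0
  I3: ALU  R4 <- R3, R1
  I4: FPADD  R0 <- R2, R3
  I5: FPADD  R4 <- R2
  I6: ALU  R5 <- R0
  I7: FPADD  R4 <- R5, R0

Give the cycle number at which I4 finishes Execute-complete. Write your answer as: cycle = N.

I1 -> (1, 2, 5, 6)
I2 -> (7, 8, 11, 12)  // struct: FPADD busy until I1 writes@6
I3 -> (8, 9, 10, 11)
I4 -> (13, 14, 17, 18)  // struct: FPADD busy until I2 writes@12
I5 -> (19, 20, 23, 24)  // struct: FPADD busy until I4 writes@18
I6 -> (20, 21, 22, 23)
I7 -> (25, 26, 29, 30)  // struct: FPADD busy until I5 writes@24

cycle = 17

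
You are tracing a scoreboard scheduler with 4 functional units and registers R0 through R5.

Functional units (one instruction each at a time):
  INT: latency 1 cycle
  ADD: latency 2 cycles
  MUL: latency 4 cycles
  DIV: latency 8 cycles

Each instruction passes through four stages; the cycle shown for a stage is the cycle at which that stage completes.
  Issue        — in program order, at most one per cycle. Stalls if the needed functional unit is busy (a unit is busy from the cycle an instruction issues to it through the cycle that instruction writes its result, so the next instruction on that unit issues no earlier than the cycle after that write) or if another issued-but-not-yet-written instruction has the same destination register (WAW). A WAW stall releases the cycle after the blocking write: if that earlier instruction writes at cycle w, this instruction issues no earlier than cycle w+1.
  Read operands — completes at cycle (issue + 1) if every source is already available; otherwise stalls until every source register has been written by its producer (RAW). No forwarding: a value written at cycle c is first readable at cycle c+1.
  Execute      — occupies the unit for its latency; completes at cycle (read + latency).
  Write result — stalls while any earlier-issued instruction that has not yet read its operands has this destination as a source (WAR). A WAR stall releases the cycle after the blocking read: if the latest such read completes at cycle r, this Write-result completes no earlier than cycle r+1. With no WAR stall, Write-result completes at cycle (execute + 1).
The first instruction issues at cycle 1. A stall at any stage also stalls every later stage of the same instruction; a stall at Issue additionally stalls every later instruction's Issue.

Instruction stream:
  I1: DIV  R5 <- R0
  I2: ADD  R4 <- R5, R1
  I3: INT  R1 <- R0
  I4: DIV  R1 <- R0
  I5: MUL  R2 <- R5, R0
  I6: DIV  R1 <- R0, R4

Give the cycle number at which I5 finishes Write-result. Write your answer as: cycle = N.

1) issue 1, read 2, done 10, write 11
2) issue 2, read 12, done 14, write 15  <RAW R5: wait I1 write@11>
3) issue 3, read 4, done 5, write 13  <WAR R1: wait I2 read@12>
4) issue 14, read 15, done 23, write 24  <WAW R1: wait I3 write@13>
5) issue 15, read 16, done 20, write 21
6) issue 25, read 26, done 34, write 35  <struct: DIV busy until I4 writes@24>

cycle = 21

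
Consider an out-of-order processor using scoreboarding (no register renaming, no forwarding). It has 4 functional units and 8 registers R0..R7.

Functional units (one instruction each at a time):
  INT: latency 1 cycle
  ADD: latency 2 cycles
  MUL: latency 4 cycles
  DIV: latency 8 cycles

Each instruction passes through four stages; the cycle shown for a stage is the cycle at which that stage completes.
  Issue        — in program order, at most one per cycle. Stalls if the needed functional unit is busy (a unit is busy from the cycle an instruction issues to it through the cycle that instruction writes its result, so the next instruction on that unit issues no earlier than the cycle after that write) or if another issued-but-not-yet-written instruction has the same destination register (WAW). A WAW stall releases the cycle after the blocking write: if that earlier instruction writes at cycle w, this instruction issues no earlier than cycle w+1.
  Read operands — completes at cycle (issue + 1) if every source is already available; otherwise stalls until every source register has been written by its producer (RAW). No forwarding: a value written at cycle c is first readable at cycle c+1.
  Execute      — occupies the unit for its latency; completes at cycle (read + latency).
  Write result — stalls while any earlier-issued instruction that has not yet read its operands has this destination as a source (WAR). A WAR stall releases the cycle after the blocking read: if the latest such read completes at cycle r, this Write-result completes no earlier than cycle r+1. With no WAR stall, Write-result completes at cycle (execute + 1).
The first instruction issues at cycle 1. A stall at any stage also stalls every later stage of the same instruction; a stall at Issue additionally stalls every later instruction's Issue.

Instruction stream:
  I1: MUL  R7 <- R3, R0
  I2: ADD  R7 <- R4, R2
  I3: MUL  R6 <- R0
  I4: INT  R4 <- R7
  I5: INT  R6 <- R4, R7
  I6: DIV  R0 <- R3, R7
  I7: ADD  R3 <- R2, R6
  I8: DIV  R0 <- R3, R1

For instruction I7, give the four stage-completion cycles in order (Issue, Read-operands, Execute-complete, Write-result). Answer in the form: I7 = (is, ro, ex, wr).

I1  is:1  ro:2  ex:6  wr:7
I2  is:8  ro:9  ex:11  wr:12  — WAW R7: wait I1 write@7
I3  is:9  ro:10  ex:14  wr:15
I4  is:10  ro:13  ex:14  wr:15  — RAW R7: wait I2 write@12
I5  is:16  ro:17  ex:18  wr:19  — struct: INT busy until I4 writes@15
I6  is:17  ro:18  ex:26  wr:27
I7  is:18  ro:20  ex:22  wr:23  — RAW R6: wait I5 write@19
I8  is:28  ro:29  ex:37  wr:38  — struct: DIV busy until I6 writes@27

I7 = (18, 20, 22, 23)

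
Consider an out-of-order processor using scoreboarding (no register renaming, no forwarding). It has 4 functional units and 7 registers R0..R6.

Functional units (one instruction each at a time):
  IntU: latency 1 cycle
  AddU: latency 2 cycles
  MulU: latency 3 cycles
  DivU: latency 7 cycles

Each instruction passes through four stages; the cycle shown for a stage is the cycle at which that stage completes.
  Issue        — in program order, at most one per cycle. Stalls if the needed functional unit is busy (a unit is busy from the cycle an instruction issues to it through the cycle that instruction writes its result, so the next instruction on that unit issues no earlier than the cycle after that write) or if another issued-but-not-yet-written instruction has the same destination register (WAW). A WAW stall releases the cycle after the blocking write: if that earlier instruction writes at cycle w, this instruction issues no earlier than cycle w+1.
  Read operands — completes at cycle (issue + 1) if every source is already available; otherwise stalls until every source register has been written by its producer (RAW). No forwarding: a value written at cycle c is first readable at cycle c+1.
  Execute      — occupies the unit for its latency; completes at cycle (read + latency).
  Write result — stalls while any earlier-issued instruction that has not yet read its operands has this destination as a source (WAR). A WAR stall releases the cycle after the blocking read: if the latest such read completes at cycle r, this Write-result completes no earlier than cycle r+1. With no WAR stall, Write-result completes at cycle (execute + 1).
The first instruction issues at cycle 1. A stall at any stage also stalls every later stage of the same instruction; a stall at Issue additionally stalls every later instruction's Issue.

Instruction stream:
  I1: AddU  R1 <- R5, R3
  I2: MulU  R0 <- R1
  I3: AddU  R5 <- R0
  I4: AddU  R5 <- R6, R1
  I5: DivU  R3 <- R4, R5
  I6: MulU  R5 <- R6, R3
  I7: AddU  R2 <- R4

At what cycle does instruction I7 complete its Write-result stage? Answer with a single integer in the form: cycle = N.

t=1  issue I1 (AddU)
t=2  I1 read-ops, issue I2 (MulU)
t=4  I1 finished on AddU
t=5  I1→R1
t=6  I2 read-ops, issue I3 (AddU)
t=9  I2 finished on MulU
t=10  I2→R0
t=11  I3 read-ops
t=13  I3 finished on AddU
t=14  I3→R5
t=15  issue I4 (AddU)
t=16  I4 read-ops, issue I5 (DivU)
t=18  I4 finished on AddU
t=19  I4→R5
t=20  I5 read-ops, issue I6 (MulU)
t=21  issue I7 (AddU)
t=22  I7 read-ops
t=24  I7 finished on AddU
t=25  I7→R2
t=27  I5 finished on DivU
t=28  I5→R3
t=29  I6 read-ops
t=32  I6 finished on MulU
t=33  I6→R5

cycle = 25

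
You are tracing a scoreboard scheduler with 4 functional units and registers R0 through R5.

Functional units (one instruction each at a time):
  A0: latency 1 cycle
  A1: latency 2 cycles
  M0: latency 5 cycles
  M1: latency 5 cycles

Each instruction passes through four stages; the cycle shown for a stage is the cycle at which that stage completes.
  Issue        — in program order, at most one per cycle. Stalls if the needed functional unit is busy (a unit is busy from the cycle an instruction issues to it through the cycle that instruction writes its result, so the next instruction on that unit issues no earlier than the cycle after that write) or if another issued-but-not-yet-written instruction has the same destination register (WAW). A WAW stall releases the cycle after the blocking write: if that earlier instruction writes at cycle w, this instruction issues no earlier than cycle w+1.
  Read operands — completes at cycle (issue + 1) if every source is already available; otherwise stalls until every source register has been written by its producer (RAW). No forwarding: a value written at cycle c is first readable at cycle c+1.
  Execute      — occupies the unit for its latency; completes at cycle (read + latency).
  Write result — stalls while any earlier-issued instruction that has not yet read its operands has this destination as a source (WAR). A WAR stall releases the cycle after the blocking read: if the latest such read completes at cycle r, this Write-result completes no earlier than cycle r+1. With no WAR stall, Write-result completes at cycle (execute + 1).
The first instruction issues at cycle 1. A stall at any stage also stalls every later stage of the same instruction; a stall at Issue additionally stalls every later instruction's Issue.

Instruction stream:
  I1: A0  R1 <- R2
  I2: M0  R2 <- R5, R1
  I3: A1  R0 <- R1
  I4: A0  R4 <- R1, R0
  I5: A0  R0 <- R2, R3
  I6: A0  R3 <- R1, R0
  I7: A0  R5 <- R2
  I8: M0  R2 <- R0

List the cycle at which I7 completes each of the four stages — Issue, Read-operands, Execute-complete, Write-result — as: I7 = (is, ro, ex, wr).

[1] I1→A0
[2] I1 RO, I2→M0
[3] I1 EX, I3→A1
[4] I1 WR R1
[5] I2 RO, I3 RO, I4→A0
[7] I3 EX
[8] I3 WR R0
[9] I4 RO
[10] I2 EX, I4 EX
[11] I2 WR R2, I4 WR R4
[12] I5→A0
[13] I5 RO
[14] I5 EX
[15] I5 WR R0
[16] I6→A0
[17] I6 RO
[18] I6 EX
[19] I6 WR R3
[20] I7→A0
[21] I7 RO, I8→M0
[22] I7 EX, I8 RO
[23] I7 WR R5
[27] I8 EX
[28] I8 WR R2

I7 = (20, 21, 22, 23)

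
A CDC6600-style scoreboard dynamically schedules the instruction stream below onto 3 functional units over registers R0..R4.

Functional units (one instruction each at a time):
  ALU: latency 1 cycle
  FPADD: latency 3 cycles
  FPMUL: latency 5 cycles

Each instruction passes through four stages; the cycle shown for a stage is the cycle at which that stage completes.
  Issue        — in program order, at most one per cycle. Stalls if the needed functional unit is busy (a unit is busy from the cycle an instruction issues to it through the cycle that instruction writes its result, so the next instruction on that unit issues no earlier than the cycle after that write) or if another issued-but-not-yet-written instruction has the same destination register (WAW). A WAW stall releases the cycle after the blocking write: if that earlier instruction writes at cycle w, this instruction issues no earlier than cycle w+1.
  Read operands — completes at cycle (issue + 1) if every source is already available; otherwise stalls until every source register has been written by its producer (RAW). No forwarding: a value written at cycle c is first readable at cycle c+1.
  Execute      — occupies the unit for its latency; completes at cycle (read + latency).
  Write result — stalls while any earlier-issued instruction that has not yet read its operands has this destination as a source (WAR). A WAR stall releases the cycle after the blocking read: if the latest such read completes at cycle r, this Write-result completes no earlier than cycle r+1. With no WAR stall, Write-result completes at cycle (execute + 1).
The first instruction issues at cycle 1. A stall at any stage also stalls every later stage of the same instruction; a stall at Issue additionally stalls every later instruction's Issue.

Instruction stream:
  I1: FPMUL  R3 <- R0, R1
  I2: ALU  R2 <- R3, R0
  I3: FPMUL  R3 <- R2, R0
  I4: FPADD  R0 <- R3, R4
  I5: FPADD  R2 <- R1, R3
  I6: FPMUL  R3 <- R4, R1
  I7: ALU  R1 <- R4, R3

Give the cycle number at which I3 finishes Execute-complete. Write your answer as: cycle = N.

I1: IS=1 RO=2 EX=7 WR=8
I2: IS=2 RO=9 EX=10 WR=11  [RAW R3: wait I1 write@8]
I3: IS=9 RO=12 EX=17 WR=18  [struct: FPMUL busy until I1 writes@8; RAW R2: wait I2 write@11]
I4: IS=10 RO=19 EX=22 WR=23  [RAW R3: wait I3 write@18]
I5: IS=24 RO=25 EX=28 WR=29  [struct: FPADD busy until I4 writes@23]
I6: IS=25 RO=26 EX=31 WR=32
I7: IS=26 RO=33 EX=34 WR=35  [RAW R3: wait I6 write@32]

cycle = 17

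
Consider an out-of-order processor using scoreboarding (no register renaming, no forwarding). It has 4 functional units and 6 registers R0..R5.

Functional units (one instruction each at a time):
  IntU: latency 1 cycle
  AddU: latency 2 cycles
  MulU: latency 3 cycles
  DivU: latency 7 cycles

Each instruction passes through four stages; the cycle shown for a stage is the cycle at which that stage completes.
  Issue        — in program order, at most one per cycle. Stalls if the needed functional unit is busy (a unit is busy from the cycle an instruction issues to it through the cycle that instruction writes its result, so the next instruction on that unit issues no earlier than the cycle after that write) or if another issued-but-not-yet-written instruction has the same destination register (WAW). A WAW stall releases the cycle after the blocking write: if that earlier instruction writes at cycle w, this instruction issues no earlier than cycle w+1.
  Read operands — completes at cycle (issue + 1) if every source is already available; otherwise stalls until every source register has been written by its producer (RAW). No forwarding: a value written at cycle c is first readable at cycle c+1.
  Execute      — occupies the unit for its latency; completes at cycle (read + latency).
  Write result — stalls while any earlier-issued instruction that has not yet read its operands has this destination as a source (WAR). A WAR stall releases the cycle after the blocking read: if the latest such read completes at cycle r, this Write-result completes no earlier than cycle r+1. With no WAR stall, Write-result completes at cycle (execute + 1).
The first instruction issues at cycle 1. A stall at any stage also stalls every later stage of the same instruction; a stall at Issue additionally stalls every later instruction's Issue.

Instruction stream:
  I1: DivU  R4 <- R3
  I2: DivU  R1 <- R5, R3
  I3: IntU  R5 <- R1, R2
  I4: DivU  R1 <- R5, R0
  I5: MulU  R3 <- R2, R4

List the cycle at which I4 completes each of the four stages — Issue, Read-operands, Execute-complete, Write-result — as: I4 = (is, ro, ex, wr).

I4 = (21, 24, 31, 32)

c1: issue I1 (DivU)
c2: I1 read-ops
c9: I1 finished on DivU
c10: I1→R4
c11: issue I2 (DivU)
c12: I2 read-ops, issue I3 (IntU)
c19: I2 finished on DivU
c20: I2→R1
c21: I3 read-ops, issue I4 (DivU)
c22: I3 finished on IntU, issue I5 (MulU)
c23: I3→R5, I5 read-ops
c24: I4 read-ops
c26: I5 finished on MulU
c27: I5→R3
c31: I4 finished on DivU
c32: I4→R1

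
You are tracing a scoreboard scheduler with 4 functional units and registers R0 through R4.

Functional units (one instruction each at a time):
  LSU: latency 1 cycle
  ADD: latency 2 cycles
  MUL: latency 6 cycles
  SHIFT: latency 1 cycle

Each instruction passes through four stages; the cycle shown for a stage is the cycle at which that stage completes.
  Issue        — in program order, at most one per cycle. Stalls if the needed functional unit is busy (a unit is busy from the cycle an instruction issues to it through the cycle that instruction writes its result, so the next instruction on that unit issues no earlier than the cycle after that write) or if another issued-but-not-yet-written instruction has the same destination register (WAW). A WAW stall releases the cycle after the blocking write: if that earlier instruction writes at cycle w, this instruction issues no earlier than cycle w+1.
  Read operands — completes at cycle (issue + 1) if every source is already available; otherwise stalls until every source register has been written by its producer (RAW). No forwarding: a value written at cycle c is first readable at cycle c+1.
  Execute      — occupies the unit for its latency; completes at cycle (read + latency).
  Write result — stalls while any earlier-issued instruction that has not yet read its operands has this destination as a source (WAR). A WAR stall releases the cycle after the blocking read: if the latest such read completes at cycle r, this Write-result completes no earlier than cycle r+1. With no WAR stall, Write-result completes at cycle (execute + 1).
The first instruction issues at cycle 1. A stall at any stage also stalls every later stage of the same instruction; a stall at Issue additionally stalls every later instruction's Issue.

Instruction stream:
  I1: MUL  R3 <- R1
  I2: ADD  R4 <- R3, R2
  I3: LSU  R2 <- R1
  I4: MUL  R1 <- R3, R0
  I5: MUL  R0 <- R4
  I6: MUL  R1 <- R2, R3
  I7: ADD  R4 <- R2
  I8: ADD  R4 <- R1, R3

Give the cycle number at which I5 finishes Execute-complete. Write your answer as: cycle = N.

cycle = 26

[1] I1 issues→MUL
[2] I1 reads; I2 issues→ADD
[3] I3 issues→LSU
[4] I3 reads
[5] I3 exec-done
[8] I1 exec-done
[9] I1 writes R3
[10] I2 reads; I4 issues→MUL
[11] I3 writes R2; I4 reads
[12] I2 exec-done
[13] I2 writes R4
[17] I4 exec-done
[18] I4 writes R1
[19] I5 issues→MUL
[20] I5 reads
[26] I5 exec-done
[27] I5 writes R0
[28] I6 issues→MUL
[29] I6 reads; I7 issues→ADD
[30] I7 reads
[32] I7 exec-done
[33] I7 writes R4
[34] I8 issues→ADD
[35] I6 exec-done
[36] I6 writes R1
[37] I8 reads
[39] I8 exec-done
[40] I8 writes R4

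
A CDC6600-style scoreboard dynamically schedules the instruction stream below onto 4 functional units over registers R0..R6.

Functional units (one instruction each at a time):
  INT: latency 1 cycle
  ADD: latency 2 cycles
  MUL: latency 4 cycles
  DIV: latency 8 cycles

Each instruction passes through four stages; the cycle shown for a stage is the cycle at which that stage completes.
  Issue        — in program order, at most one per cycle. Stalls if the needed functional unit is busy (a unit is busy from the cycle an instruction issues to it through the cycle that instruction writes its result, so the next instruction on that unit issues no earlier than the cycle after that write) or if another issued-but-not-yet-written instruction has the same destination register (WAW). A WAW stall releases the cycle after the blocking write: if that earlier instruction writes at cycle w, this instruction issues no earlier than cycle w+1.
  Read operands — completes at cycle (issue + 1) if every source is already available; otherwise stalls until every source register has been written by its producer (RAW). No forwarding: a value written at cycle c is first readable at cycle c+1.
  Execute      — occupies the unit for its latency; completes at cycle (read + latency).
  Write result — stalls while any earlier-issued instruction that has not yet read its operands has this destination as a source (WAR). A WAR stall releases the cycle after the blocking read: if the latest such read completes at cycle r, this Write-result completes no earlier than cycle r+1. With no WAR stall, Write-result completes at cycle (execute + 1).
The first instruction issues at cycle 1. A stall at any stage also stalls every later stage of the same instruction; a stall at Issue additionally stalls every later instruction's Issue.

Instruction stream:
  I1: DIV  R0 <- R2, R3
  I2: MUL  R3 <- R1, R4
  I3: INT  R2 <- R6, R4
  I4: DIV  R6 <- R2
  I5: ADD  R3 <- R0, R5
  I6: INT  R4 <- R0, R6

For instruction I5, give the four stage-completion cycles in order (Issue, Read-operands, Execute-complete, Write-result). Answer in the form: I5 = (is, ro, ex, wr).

1) issue 1, read 2, done 10, write 11
2) issue 2, read 3, done 7, write 8
3) issue 3, read 4, done 5, write 6
4) issue 12, read 13, done 21, write 22  <struct: DIV busy until I1 writes@11>
5) issue 13, read 14, done 16, write 17
6) issue 14, read 23, done 24, write 25  <RAW R6: wait I4 write@22>

I5 = (13, 14, 16, 17)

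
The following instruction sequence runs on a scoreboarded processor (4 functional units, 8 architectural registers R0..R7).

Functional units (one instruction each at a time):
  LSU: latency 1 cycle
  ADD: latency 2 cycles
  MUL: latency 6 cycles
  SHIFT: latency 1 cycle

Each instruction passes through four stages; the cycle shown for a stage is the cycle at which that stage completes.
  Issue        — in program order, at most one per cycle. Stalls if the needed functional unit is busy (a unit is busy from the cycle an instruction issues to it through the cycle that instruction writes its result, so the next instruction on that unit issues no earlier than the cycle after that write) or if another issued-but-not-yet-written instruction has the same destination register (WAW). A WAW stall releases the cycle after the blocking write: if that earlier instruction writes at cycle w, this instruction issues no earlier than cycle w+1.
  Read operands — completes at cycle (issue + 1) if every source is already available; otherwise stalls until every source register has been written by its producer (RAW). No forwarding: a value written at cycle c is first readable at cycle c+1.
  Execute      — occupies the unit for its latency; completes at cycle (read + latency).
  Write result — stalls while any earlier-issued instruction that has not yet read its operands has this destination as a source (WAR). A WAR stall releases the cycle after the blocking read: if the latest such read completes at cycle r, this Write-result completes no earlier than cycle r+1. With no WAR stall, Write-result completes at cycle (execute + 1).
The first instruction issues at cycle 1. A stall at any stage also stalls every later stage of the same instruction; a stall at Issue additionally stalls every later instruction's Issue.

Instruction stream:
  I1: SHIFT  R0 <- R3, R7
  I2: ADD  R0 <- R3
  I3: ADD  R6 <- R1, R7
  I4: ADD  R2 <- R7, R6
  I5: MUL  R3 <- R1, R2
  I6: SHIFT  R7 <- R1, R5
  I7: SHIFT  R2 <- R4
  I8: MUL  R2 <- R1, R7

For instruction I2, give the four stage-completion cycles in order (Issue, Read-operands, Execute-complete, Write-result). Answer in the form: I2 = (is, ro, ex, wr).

I1: IS=1 RO=2 EX=3 WR=4
I2: IS=5 RO=6 EX=8 WR=9  [WAW R0: wait I1 write@4]
I3: IS=10 RO=11 EX=13 WR=14  [struct: ADD busy until I2 writes@9]
I4: IS=15 RO=16 EX=18 WR=19  [struct: ADD busy until I3 writes@14]
I5: IS=16 RO=20 EX=26 WR=27  [RAW R2: wait I4 write@19]
I6: IS=17 RO=18 EX=19 WR=20
I7: IS=21 RO=22 EX=23 WR=24  [struct: SHIFT busy until I6 writes@20]
I8: IS=28 RO=29 EX=35 WR=36  [struct: MUL busy until I5 writes@27]

I2 = (5, 6, 8, 9)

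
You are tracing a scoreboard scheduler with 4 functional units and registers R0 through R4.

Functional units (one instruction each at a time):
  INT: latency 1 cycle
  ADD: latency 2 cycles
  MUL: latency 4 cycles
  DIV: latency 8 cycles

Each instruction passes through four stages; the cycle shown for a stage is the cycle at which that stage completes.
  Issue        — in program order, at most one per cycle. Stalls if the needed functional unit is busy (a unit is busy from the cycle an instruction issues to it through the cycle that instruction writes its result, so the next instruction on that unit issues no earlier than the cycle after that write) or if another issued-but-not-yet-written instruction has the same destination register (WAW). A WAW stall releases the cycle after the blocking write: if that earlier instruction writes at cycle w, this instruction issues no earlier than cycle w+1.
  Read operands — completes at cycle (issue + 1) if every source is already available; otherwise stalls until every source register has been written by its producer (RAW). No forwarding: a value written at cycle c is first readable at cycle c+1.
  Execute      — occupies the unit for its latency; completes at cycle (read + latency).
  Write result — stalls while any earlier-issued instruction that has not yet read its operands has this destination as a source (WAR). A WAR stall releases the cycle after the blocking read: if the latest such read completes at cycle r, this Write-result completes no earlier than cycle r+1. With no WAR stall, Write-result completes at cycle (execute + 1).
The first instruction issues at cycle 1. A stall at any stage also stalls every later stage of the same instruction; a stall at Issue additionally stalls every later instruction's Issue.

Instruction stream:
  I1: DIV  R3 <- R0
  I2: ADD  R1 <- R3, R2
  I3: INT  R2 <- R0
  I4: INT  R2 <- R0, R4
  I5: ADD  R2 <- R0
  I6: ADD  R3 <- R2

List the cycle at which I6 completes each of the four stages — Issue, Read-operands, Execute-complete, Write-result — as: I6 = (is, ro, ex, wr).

I6 = (23, 24, 26, 27)

  I1 | 1 | 2 | 10 | 11
  I2 | 2 | 12 | 14 | 15   RAW R3: wait I1 write@11
  I3 | 3 | 4 | 5 | 13   WAR R2: wait I2 read@12
  I4 | 14 | 15 | 16 | 17   struct: INT busy until I3 writes@13
  I5 | 18 | 19 | 21 | 22   WAW R2: wait I4 write@17
  I6 | 23 | 24 | 26 | 27   struct: ADD busy until I5 writes@22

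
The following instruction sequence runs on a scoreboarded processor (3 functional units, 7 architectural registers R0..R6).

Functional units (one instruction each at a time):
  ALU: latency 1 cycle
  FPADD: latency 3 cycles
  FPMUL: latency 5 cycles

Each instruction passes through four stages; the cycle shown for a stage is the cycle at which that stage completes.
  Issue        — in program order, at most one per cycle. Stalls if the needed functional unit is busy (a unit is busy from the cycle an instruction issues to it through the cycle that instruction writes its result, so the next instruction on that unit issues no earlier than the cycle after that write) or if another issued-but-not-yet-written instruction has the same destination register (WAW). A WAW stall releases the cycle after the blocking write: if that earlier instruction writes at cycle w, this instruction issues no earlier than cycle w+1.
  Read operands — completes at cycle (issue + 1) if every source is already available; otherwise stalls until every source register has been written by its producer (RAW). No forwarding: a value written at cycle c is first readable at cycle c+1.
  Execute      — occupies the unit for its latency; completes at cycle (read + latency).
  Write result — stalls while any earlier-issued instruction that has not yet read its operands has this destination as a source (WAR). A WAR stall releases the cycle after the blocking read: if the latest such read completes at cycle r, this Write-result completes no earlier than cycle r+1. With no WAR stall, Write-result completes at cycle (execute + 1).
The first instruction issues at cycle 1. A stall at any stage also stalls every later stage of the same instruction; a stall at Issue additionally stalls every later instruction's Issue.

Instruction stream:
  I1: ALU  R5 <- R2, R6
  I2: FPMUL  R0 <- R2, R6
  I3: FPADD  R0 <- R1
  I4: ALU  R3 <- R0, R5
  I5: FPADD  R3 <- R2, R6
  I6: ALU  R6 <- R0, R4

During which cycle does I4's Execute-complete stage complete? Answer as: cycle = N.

cycle = 17

cycle 1: I1 issues→ALU
cycle 2: I1 reads · I2 issues→FPMUL
cycle 3: I1 exec-done · I2 reads
cycle 4: I1 writes R5
cycle 8: I2 exec-done
cycle 9: I2 writes R0
cycle 10: I3 issues→FPADD
cycle 11: I3 reads · I4 issues→ALU
cycle 14: I3 exec-done
cycle 15: I3 writes R0
cycle 16: I4 reads
cycle 17: I4 exec-done
cycle 18: I4 writes R3
cycle 19: I5 issues→FPADD
cycle 20: I5 reads · I6 issues→ALU
cycle 21: I6 reads
cycle 22: I6 exec-done
cycle 23: I5 exec-done · I6 writes R6
cycle 24: I5 writes R3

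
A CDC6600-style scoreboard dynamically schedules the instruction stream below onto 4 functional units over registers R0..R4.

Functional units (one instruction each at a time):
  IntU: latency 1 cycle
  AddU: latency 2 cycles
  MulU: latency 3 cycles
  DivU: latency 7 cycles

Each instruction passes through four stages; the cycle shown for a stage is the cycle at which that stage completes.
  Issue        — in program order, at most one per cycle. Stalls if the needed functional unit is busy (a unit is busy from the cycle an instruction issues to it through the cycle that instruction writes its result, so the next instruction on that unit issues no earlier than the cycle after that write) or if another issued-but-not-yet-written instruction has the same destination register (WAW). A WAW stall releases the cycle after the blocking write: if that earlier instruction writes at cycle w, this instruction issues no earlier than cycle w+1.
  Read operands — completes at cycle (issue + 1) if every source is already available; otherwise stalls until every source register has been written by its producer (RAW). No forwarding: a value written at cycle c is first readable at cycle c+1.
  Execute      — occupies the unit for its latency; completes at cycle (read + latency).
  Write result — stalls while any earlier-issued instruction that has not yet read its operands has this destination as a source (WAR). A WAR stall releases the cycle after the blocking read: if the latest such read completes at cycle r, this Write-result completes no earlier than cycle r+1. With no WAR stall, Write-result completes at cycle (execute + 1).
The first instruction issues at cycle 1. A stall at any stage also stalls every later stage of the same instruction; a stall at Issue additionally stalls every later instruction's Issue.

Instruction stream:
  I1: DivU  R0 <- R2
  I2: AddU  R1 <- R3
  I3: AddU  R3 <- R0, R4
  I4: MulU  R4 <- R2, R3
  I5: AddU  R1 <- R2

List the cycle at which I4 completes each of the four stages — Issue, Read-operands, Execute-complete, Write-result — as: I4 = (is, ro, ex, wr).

1) issue 1, read 2, done 9, write 10
2) issue 2, read 3, done 5, write 6
3) issue 7, read 11, done 13, write 14  <struct: AddU busy until I2 writes@6 / RAW R0: wait I1 write@10>
4) issue 8, read 15, done 18, write 19  <RAW R3: wait I3 write@14>
5) issue 15, read 16, done 18, write 19  <struct: AddU busy until I3 writes@14>

I4 = (8, 15, 18, 19)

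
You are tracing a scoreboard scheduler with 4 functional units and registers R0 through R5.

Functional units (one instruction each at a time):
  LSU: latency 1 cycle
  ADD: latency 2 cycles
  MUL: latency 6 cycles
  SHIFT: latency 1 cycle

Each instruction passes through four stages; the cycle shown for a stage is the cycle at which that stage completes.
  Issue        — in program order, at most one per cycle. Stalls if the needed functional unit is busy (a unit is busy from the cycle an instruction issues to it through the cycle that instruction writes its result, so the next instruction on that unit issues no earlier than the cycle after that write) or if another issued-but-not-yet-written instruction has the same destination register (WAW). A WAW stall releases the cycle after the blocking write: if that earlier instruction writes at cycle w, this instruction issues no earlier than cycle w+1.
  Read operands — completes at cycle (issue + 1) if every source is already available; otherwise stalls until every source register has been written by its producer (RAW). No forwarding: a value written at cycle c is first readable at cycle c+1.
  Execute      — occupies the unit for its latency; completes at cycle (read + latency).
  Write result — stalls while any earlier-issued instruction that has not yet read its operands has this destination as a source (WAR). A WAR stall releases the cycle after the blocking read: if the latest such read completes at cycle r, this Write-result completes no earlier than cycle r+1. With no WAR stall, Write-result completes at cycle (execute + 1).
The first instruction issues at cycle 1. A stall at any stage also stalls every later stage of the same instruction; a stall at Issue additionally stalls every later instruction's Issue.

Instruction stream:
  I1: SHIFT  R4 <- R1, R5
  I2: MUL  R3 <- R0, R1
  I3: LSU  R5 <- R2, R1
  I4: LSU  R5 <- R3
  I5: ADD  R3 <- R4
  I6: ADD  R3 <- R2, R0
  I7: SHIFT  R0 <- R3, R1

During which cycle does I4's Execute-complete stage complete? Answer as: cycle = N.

cycle = 12

[1] I1 issues→SHIFT
[2] I1 reads | I2 issues→MUL
[3] I1 exec-done | I2 reads | I3 issues→LSU
[4] I1 writes R4 | I3 reads
[5] I3 exec-done
[6] I3 writes R5
[7] I4 issues→LSU
[9] I2 exec-done
[10] I2 writes R3
[11] I4 reads | I5 issues→ADD
[12] I4 exec-done | I5 reads
[13] I4 writes R5
[14] I5 exec-done
[15] I5 writes R3
[16] I6 issues→ADD
[17] I6 reads | I7 issues→SHIFT
[19] I6 exec-done
[20] I6 writes R3
[21] I7 reads
[22] I7 exec-done
[23] I7 writes R0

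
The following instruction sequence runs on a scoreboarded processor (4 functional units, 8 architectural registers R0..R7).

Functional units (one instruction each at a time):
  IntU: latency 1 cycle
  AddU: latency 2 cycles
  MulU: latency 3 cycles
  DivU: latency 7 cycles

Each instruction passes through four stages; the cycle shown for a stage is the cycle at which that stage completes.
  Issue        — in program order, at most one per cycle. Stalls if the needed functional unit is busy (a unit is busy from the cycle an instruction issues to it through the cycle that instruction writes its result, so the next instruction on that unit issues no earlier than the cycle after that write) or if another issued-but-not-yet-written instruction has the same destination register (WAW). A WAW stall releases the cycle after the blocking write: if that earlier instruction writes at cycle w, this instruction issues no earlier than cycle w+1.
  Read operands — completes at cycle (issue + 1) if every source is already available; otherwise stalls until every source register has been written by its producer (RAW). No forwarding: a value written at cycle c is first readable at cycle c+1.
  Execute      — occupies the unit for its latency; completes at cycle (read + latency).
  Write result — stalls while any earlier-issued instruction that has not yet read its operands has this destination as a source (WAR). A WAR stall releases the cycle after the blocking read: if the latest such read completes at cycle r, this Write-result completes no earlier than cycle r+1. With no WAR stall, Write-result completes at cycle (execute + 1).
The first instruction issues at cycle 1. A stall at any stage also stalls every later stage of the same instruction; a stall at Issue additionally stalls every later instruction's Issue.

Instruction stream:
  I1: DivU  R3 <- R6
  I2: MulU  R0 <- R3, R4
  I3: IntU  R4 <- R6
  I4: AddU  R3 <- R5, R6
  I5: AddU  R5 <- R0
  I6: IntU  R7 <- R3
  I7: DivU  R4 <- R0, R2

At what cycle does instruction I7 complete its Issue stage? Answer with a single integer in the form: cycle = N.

cycle = 18

[I1] 1/2/9/10
[I2] 2/11/14/15  (RAW R3: wait I1 write@10)
[I3] 3/4/5/12  (WAR R4: wait I2 read@11)
[I4] 11/12/14/15  (WAW R3: wait I1 write@10)
[I5] 16/17/19/20  (struct: AddU busy until I4 writes@15)
[I6] 17/18/19/20
[I7] 18/19/26/27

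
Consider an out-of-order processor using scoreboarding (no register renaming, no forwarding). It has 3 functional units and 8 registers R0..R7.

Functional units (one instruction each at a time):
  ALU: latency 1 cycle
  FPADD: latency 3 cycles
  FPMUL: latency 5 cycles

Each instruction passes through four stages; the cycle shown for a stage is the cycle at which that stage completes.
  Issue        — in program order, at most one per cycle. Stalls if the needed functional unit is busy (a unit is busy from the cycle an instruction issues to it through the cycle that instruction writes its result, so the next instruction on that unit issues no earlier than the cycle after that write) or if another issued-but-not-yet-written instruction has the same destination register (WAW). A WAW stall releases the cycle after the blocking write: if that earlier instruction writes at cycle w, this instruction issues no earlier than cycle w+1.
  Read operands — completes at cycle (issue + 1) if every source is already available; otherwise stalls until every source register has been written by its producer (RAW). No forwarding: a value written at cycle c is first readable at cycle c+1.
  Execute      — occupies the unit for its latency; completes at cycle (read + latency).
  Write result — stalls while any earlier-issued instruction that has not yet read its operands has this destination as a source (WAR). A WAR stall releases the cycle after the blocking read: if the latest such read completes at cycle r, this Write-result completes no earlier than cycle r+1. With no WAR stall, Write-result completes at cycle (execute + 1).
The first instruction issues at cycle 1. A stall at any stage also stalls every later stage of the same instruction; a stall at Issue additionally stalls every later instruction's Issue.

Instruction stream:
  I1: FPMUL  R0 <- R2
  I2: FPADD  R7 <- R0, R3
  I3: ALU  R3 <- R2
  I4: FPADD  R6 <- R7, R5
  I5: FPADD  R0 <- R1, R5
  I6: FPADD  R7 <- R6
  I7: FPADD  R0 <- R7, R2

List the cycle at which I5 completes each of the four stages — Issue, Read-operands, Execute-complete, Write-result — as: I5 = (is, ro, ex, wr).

I5 = (20, 21, 24, 25)

I1 -> (1, 2, 7, 8)
I2 -> (2, 9, 12, 13)  // RAW R0: wait I1 write@8
I3 -> (3, 4, 5, 10)  // WAR R3: wait I2 read@9
I4 -> (14, 15, 18, 19)  // struct: FPADD busy until I2 writes@13
I5 -> (20, 21, 24, 25)  // struct: FPADD busy until I4 writes@19
I6 -> (26, 27, 30, 31)  // struct: FPADD busy until I5 writes@25
I7 -> (32, 33, 36, 37)  // struct: FPADD busy until I6 writes@31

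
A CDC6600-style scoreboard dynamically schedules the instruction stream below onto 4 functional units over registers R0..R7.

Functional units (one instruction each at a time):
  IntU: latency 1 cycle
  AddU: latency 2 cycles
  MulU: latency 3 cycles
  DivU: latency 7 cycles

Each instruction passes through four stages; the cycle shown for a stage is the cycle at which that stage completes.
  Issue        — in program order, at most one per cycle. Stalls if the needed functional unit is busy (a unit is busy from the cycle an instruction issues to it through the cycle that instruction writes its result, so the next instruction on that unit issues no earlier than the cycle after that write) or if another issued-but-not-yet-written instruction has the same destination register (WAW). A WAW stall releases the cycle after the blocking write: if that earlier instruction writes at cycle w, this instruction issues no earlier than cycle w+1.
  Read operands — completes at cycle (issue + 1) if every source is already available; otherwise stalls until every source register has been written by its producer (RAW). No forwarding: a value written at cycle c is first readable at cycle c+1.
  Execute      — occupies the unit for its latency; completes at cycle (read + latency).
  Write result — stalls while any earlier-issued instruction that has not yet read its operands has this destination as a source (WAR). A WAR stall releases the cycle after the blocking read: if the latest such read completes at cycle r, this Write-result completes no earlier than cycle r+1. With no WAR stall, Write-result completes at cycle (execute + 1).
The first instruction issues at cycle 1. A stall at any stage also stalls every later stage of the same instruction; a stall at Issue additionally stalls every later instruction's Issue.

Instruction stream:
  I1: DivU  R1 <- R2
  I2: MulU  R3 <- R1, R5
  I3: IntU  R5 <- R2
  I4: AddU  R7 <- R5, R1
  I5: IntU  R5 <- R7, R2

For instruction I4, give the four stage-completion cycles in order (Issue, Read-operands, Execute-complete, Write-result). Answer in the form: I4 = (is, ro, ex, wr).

c1: issue I1 (DivU)
c2: I1 read-ops, issue I2 (MulU)
c3: issue I3 (IntU)
c4: I3 read-ops, issue I4 (AddU)
c5: I3 finished on IntU
c9: I1 finished on DivU
c10: I1→R1
c11: I2 read-ops
c12: I3→R5
c13: I4 read-ops, issue I5 (IntU)
c14: I2 finished on MulU
c15: I2→R3, I4 finished on AddU
c16: I4→R7
c17: I5 read-ops
c18: I5 finished on IntU
c19: I5→R5

I4 = (4, 13, 15, 16)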